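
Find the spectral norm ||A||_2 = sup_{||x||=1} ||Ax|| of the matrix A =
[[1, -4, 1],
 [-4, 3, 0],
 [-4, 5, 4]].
||A||_2 = sqrt((96 + sqrt(5616))/2) ≈ 9.245 (= sqrt(largest eigenvalue of A^T A))

||A||_2 = sigma_max(A) = sqrt(lambda_max(A^T A)). Form the symmetric matrix M = A^T A =
[[33, -36, -15],
 [-36, 50, 16],
 [-15, 16, 17]].
Its characteristic polynomial (trace, sum of principal 2x2 minors, determinant of M give the coefficients) is
  p(λ) = det(λ I - M) = λ^3 - 100λ^2 + 1284λ - 3600.
By the rational root theorem any rational root is an integer divisor of 3600. Testing λ = 4: p(4) = 64 - 1600 + 5136 - 3600 = 0, so λ = 4 is a root. Dividing out (λ - 4) leaves p(λ) = (λ - 4)(λ^2 - 96λ + 900). For λ^2 - 96λ + 900 the discriminant is 5616. It is nonnegative but not a perfect square, so the roots are real and irrational: λ = (96 ± sqrt(5616))/2 ≈ 85.47, 10.53.
So the eigenvalues of A^T A are ≈ 4, 10.53, 85.47 (all ≥ 0, as they must be for A^T A). The largest is λ_max = (96 + sqrt(5616))/2 ≈ 85.47, hence ||A||_2 = sqrt(λ_max) = sqrt((96 + sqrt(5616))/2) ≈ 9.245.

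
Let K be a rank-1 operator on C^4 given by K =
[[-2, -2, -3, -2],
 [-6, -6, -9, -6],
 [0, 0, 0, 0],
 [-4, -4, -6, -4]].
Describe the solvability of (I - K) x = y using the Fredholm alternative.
(I - K) is invertible (det(I - K) = 13 ≠ 0), so for every y in C^4 the equation (I - K) x = y has a unique solution.

K has rank 1, so it is an outer product K = u v^T: every row of K is a multiple of one row vector. Reading off the entries, u = (-1, -3, 0, -2) and v = (2, 2, 3, 2) (row i of K equals u_i·v^T). A rank-one matrix u v^T satisfies K u = u (v·u) and kills the (3)-dimensional subspace v^⊥, so its characteristic polynomial is lambda^3 (lambda - v·u) with v·u = tr K = -12. Hence the eigenvalues of I - K are 1 (multiplicity 3) and 1 - (-12) = 13, so det(I - K) = 13. (Direct check: I - K =
[[3, 2, 3, 2],
 [6, 7, 9, 6],
 [0, 0, 1, 0],
 [4, 4, 6, 5]]
has determinant 13.) The finite-dimensional Fredholm alternative says: either (I - K) is invertible, or ker(I - K) ≠ {0} and then range(I - K) = ker((I - K)^*)^⊥, with dim ker(I - K) = dim ker((I - K)^*). Since det(I - K) ≠ 0, 1 is not an eigenvalue of K and ker(I - K) = {0}, so we are in the first case: for every y there is a unique x = (I - K)^(-1) y. Explicitly, by the Sherman–Morrison formula, (I - u v^T)^(-1) = I + u v^T/(1 - v·u), i.e. (I - K)^(-1) = I + K/(13).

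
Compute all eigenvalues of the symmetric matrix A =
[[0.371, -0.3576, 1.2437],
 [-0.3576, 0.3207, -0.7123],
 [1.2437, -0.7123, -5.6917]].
sigma(A) ≈ {-6, 0, 1}

A is real symmetric, so its spectrum consists of real eigenvalues. Expanding the characteristic polynomial of the displayed matrix gives
  det(λ I - A) = p(λ) = λ^3 + (5)λ^2 + (-6)λ + (0).
Solving p(λ) = 0 yields eigenvalues ≈ -6, 0, 1. (A is shown rounded to 4 decimals, so these recover the underlying integer eigenvalues to within that precision.)
Verification: the trace of A = -5 equals the sum of eigenvalues -5, and det(A) ≈ -0.0001 matches the eigenvalue product 0.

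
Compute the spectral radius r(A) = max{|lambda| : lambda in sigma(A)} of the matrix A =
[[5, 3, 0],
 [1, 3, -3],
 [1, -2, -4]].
r(A) = (1 + sqrt(117))/2 ≈ 5.9083

The eigenvalues of A are the roots of its characteristic polynomial. With M = A (coefficients from the trace, the sum of principal 2x2 minors, and det A):
  p(λ) = det(λ I - M) = λ^3 - 4λ^2 - 26λ + 87.
By the rational root theorem any rational root is an integer divisor of 87. Testing λ = 3: p(3) = 27 - 36 - 78 + 87 = 0, so λ = 3 is a root. Dividing out (λ - 3) leaves p(λ) = (λ - 3)(λ^2 - λ - 29). For λ^2 - λ - 29 the discriminant is 117. It is nonnegative but not a perfect square, so the roots are real and irrational: λ = (1 ± sqrt(117))/2 ≈ 5.9083, -4.9083.
Thus the eigenvalues (to 4 decimals) are 5.9083 (modulus 5.9083); -4.9083 (modulus 4.9083); 3 (modulus 3). The spectral radius is the largest modulus: r(A) = (1 + sqrt(117))/2 ≈ 5.9083. (Cross-check: r(A) ≤ ||A||_2 ≈ 6.5383; equality holds whenever A is normal, though it can also hold for some non-normal A.)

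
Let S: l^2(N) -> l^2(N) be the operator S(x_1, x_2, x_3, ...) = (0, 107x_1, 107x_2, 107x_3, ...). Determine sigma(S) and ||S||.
sigma(S) = closed disk {z in C : |z| ≤ 107}; ||S|| = 107

Note S = 107·U where U is the unit right shift (U x)_k = x_{k-1} (with x_0 := 0); so ||S|| = 107||U|| and sigma(S) = 107·sigma(U). ||S x||^2 = sum_{k≥1} |107x_k|^2 = 11449||x||^2, so ||S|| = 107 and sigma(S) ⊂ {|z| ≤ 107}. For any |lambda| < 107, the equation (S - lambda I) x = 0 forces x_1 = 0, then 107x_k = lambda x_{k+1} ⇒ x = 0, so S has no eigenvalues. But (S - lambda I) is not surjective for |lambda| < 107: solving (S - lambda I) x = e_1 would require x_n proportional to (lambda/107)^(-n), which is not in l^2. So every |lambda| < 107 lies in the residual spectrum. The boundary |lambda| = 107 is in the approximate point spectrum (the spectrum is closed). Hence sigma(S) is the closed disk of radius 107.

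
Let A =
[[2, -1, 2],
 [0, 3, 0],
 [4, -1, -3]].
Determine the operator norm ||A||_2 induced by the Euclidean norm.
||A||_2 = sqrt((38 + sqrt(268))/2) ≈ 5.214 (= sqrt(largest eigenvalue of A^T A))

||A||_2 = sigma_max(A) = sqrt(lambda_max(A^T A)). Form the symmetric matrix M = A^T A =
[[20, -6, -8],
 [-6, 11, 1],
 [-8, 1, 13]].
Its characteristic polynomial (trace, sum of principal 2x2 minors, determinant of M give the coefficients) is
  p(λ) = det(λ I - M) = λ^3 - 44λ^2 + 522λ - 1764.
By the rational root theorem any rational root is an integer divisor of 1764. Testing λ = 6: p(6) = 216 - 1584 + 3132 - 1764 = 0, so λ = 6 is a root. Dividing out (λ - 6) leaves p(λ) = (λ - 6)(λ^2 - 38λ + 294). For λ^2 - 38λ + 294 the discriminant is 268. It is nonnegative but not a perfect square, so the roots are real and irrational: λ = (38 ± sqrt(268))/2 ≈ 27.1854, 10.8146.
So the eigenvalues of A^T A are ≈ 6, 10.8146, 27.1854 (all ≥ 0, as they must be for A^T A). The largest is λ_max = (38 + sqrt(268))/2 ≈ 27.1854, hence ||A||_2 = sqrt(λ_max) = sqrt((38 + sqrt(268))/2) ≈ 5.214.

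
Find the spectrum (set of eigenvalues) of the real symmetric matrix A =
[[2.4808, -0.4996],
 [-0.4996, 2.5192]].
sigma(A) ≈ {2, 3}

A is real symmetric, so its spectrum consists of real eigenvalues. Expanding the characteristic polynomial of the displayed matrix gives
  det(λ I - A) = p(λ) = λ^2 + (-5)λ + (6).
Solving p(λ) = 0 yields eigenvalues ≈ 2, 3. (A is shown rounded to 4 decimals, so these recover the underlying integer eigenvalues to within that precision.)
Verification: the trace of A = 5 equals the sum of eigenvalues 5, and det(A) ≈ 6.0000 matches the eigenvalue product 6.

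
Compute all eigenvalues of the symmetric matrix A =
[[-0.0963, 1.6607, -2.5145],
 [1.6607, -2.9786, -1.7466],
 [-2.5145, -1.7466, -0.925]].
sigma(A) ≈ {-4, -3, 3}

A is real symmetric, so its spectrum consists of real eigenvalues. Expanding the characteristic polynomial of the displayed matrix gives
  det(λ I - A) = p(λ) = λ^3 + (4)λ^2 + (-9)λ + (-36).
Solving p(λ) = 0 yields eigenvalues ≈ -4, -3, 3. (A is shown rounded to 4 decimals, so these recover the underlying integer eigenvalues to within that precision.)
Verification: the trace of A = -4 equals the sum of eigenvalues -4, and det(A) ≈ 35.9994 matches the eigenvalue product 36.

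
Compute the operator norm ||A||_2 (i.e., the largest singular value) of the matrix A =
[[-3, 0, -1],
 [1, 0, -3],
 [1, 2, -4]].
||A||_2 = sqrt((31 + sqrt(801))/2) ≈ 5.4453 (= sqrt(largest eigenvalue of A^T A))

||A||_2 = sigma_max(A) = sqrt(lambda_max(A^T A)). Form the symmetric matrix M = A^T A =
[[11, 2, -4],
 [2, 4, -8],
 [-4, -8, 26]].
Its characteristic polynomial (trace, sum of principal 2x2 minors, determinant of M give the coefficients) is
  p(λ) = det(λ I - M) = λ^3 - 41λ^2 + 350λ - 400.
By the rational root theorem any rational root is an integer divisor of 400. Testing λ = 10: p(10) = 1000 - 4100 + 3500 - 400 = 0, so λ = 10 is a root. Dividing out (λ - 10) leaves p(λ) = (λ - 10)(λ^2 - 31λ + 40). For λ^2 - 31λ + 40 the discriminant is 801. It is nonnegative but not a perfect square, so the roots are real and irrational: λ = (31 ± sqrt(801))/2 ≈ 29.651, 1.349.
So the eigenvalues of A^T A are ≈ 1.349, 10, 29.651 (all ≥ 0, as they must be for A^T A). The largest is λ_max = (31 + sqrt(801))/2 ≈ 29.651, hence ||A||_2 = sqrt(λ_max) = sqrt((31 + sqrt(801))/2) ≈ 5.4453.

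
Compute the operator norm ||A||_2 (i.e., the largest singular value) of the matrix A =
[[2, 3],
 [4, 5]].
||A||_2 = sqrt((54 + sqrt(2900))/2) ≈ 7.3434 (= sqrt(largest eigenvalue of A^T A))

||A||_2 = sigma_max(A) = sqrt(lambda_max(A^T A)). Form the symmetric matrix M = A^T A =
[[20, 26],
 [26, 34]].
Its characteristic polynomial (trace, determinant of M give the coefficients) is
  p(λ) = det(λ I - M) = λ^2 - 54λ + 4.
For λ^2 - 54λ + 4 the discriminant is 2900. It is nonnegative but not a perfect square, so the roots are real and irrational: λ = (54 ± sqrt(2900))/2 ≈ 53.9258, 0.0742.
So the eigenvalues of A^T A are ≈ 0.0742, 53.9258 (all ≥ 0, as they must be for A^T A). The largest is λ_max = (54 + sqrt(2900))/2 ≈ 53.9258, hence ||A||_2 = sqrt(λ_max) = sqrt((54 + sqrt(2900))/2) ≈ 7.3434.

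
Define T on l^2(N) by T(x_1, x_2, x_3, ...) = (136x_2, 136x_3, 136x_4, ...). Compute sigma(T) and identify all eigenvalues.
sigma(T) = closed disk {z in C : |z| ≤ 136}; sigma_p(T) = open disk {z in C : |z| < 136}

Note T = 136·V where V is the unit left shift (V x)_k = x_{k+1}; so sigma(T) = 136·sigma(V) and ||T|| = 136||V||. ||T x||^2 = 18496sum_{k≥2} |x_k|^2 ≤ 18496||x||^2, with equality on {x : x_1 = 0}, so ||T|| = 136. For any lambda with |lambda| < 136, set r = lambda/136 (|r| < 1); the vector x = (1, r, r^2, ...) is in l^2 and satisfies T x = 136(r, r^2, ...) = lambda x, so lambda is an eigenvalue. On the boundary |lambda| = 136 the geometric series diverges, so no l^2 eigenvector exists, but these lambda lie in the approximate point spectrum. Hence sigma(T) is the closed disk of radius 136 and sigma_p(T) is the open disk.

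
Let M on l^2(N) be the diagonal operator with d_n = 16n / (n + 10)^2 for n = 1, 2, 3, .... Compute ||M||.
||M|| = 2/5 (attained at n = 10)

For M diagonal, ||M|| = sup_n |d_n|. Treat f(x) = 16x / (x + 10)^2 for real x > 0. By the quotient rule, f'(x) = 16(10 - x)/(x + 10)^3, which is positive for x < 10 and negative for x > 10. So f has a unique maximum at x = 10, and since 10 is a positive integer, the supremum over n ≥ 1 is attained at n = 10: d_10 = 16·10/(10 + 10)^2 = 16·10/400 = 2/5. Hence ||M|| = 2/5.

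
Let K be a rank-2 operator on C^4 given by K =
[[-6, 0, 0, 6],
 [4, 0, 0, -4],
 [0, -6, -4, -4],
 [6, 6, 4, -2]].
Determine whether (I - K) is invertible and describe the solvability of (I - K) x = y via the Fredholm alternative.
(I - K) is invertible (det(I - K) = 61 ≠ 0), so for every y in C^4 the equation (I - K) x = y has a unique solution.

K has rank 2 and factors as K = U V^T = u1 v1^T + u2 v2^T with u1 = (0, 0, -2, 2), v1 = (1, 3, 2, 1), u2 = (3, -2, -1, -2), v2 = (-2, 0, 0, 2) (multiplying out reproduces the displayed K). The nonzero eigenvalues of U V^T coincide with those of the 2 x 2 matrix G = V^T U = [[v1·u1, v1·u2], [v2·u1, v2·u2]] = [[-2, -7], [4, -10]], and by the Sylvester determinant identity det(I_4 - U V^T) = det(I_2 - V^T U) = det([[3, 7], [-4, 11]]) = (3)(11) - (7)(-4) = 61. (Direct check: I - K =
[[7, 0, 0, -6],
 [-4, 1, 0, 4],
 [0, 6, 5, 4],
 [-6, -6, -4, 3]]
has determinant 61.) The finite-dimensional Fredholm alternative says: either (I - K) is invertible, or ker(I - K) ≠ {0} and then range(I - K) = ker((I - K)^*)^⊥, with dim ker(I - K) = dim ker((I - K)^*). Since det(I - K) ≠ 0, 1 is not an eigenvalue of K and ker(I - K) = {0}, so we are in the first case: for every y there is a unique x = (I - K)^(-1) y. (Explicitly, by the Woodbury identity, (I - U V^T)^(-1) = I + U (I_2 - G)^(-1) V^T.)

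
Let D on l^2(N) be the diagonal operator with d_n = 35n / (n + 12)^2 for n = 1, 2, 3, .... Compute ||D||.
||D|| = 35/48 (attained at n = 12)

For D diagonal, ||D|| = sup_n |d_n|. Treat f(x) = 35x / (x + 12)^2 for real x > 0. By the quotient rule, f'(x) = 35(12 - x)/(x + 12)^3, which is positive for x < 12 and negative for x > 12. So f has a unique maximum at x = 12, and since 12 is a positive integer, the supremum over n ≥ 1 is attained at n = 12: d_12 = 35·12/(12 + 12)^2 = 35·12/576 = 35/48. Hence ||D|| = 35/48.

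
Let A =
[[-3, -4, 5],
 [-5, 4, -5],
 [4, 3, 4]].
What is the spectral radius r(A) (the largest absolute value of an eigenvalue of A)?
r(A) ≈ 6.3493

The eigenvalues of A are the roots of its characteristic polynomial. With M = A (coefficients from the trace, the sum of principal 2x2 minors, and det A):
  p(λ) = det(λ I - M) = λ^3 - 5λ^2 - 33λ + 248.
No integer candidate from the rational root theorem (±divisors of 248) is a root, so the roots are irrational. The cubic discriminant is Δ = -629075 < 0, so there is one real root and a complex-conjugate pair. p(-7) = -109 and p(-6) = 50 have opposite signs, so a root lies in (-7, -6); Newton's method refines it to λ ≈ -6.3493. Dividing out (λ - (-6.3493)) leaves approximately λ^2 - 11.3493λ + 39.0596. For λ^2 - 11.3493λ + 39.0596 the discriminant is -27.4324. It is negative, so the remaining roots are the complex-conjugate pair λ ≈ 5.6746 ± 2.6188i. Their product equals the constant term, so |λ|^2 ≈ 39.0596 and |λ| ≈ 6.2498.
Thus the eigenvalues (to 4 decimals) are -6.3493 (modulus 6.3493); 5.6746 ± 2.6188i (modulus 6.2498). The spectral radius is the largest modulus: r(A) ≈ 6.3493. (Cross-check: r(A) ≤ ||A||_2 ≈ 9.6903; equality holds whenever A is normal, though it can also hold for some non-normal A.)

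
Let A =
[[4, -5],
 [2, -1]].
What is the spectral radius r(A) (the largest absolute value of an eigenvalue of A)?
r(A) = sqrt(6) ≈ 2.4495

The eigenvalues of A are the roots of its characteristic polynomial. With M = A (coefficients from the trace and determinant):
  p(λ) = det(λ I - M) = λ^2 - 3λ + 6.
For λ^2 - 3λ + 6 the discriminant is -15. It is negative, so the roots are the complex-conjugate pair λ = 3/2 ± (sqrt(15)/2) i ≈ 1.5 ± 1.9365i. For a conjugate pair the product of the roots equals the constant term, so |λ|^2 = 6 and |λ| = sqrt(6) ≈ 2.4495.
Thus the eigenvalues (to 4 decimals) are 1.5 ± 1.9365i (modulus 2.4495). The spectral radius is the largest modulus: r(A) = sqrt(6) ≈ 2.4495. (Cross-check: r(A) ≤ ||A||_2 ≈ 6.7234; equality holds whenever A is normal, though it can also hold for some non-normal A.)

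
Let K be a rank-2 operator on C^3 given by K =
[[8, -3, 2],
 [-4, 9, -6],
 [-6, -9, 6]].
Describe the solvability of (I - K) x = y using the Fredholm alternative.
(I - K) is invertible (det(I - K) = 98 ≠ 0), so for every y in C^3 the equation (I - K) x = y has a unique solution.

K has rank 2 and factors as K = U V^T = u1 v1^T + u2 v2^T with u1 = (2, -2, 0), v1 = (3, -3, 2), u2 = (1, 1, -3), v2 = (2, 3, -2) (multiplying out reproduces the displayed K). The nonzero eigenvalues of U V^T coincide with those of the 2 x 2 matrix G = V^T U = [[v1·u1, v1·u2], [v2·u1, v2·u2]] = [[12, -6], [-2, 11]], and by the Sylvester determinant identity det(I_3 - U V^T) = det(I_2 - V^T U) = det([[-11, 6], [2, -10]]) = (-11)(-10) - (6)(2) = 98. (Direct check: I - K =
[[-7, 3, -2],
 [4, -8, 6],
 [6, 9, -5]]
has determinant 98.) The finite-dimensional Fredholm alternative says: either (I - K) is invertible, or ker(I - K) ≠ {0} and then range(I - K) = ker((I - K)^*)^⊥, with dim ker(I - K) = dim ker((I - K)^*). Since det(I - K) ≠ 0, 1 is not an eigenvalue of K and ker(I - K) = {0}, so we are in the first case: for every y there is a unique x = (I - K)^(-1) y. (Explicitly, by the Woodbury identity, (I - U V^T)^(-1) = I + U (I_2 - G)^(-1) V^T.)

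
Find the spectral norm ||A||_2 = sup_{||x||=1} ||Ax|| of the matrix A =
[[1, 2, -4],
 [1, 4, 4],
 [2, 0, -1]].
||A||_2 ≈ 6.0686 (= sqrt(largest eigenvalue of A^T A))

||A||_2 = sigma_max(A) = sqrt(lambda_max(A^T A)). Form the symmetric matrix M = A^T A =
[[6, 6, -2],
 [6, 20, 8],
 [-2, 8, 33]].
Its characteristic polynomial (trace, sum of principal 2x2 minors, determinant of M give the coefficients) is
  p(λ) = det(λ I - M) = λ^3 - 59λ^2 + 874λ - 2116.
No integer candidate from the rational root theorem (±divisors of 2116) is a root, so the roots are irrational. The cubic discriminant is Δ = 93368500 > 0, so there are three distinct real roots. p(2) = -596 and p(3) = 2 have opposite signs, so a root lies in (2, 3); Newton's method refines it to λ ≈ 2.9963. p(19) = 50 and p(20) = -236 have opposite signs, so a root lies in (19, 20); Newton's method refines it to λ ≈ 19.1752. p(36) = -460 and p(37) = 104 have opposite signs, so a root lies in (36, 37); Newton's method refines it to λ ≈ 36.8284. Check (Vieta): the three roots sum to 59, matching tr M = 59.
So the eigenvalues of A^T A are ≈ 2.9963, 19.1752, 36.8284 (all ≥ 0, as they must be for A^T A). The largest is λ_max ≈ 36.8284, hence ||A||_2 = sqrt(λ_max) ≈ 6.0686.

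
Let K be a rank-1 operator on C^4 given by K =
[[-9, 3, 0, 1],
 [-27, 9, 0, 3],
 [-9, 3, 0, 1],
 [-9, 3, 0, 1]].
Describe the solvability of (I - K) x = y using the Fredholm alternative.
(I - K) is singular (det(I - K) = 0, i.e. 1 ∈ sigma(K)). (I - K) x = y is solvable iff y ⊥ ker((I - K)^*) = span{(-9, 3, 0, 1)}, i.e. iff -9y_1 + 3y_2 + y_4 = 0. When solvable, the solutions are x = y + c·(1, 3, 1, 1), c arbitrary (ker(I - K) = span{(1, 3, 1, 1)}, dimension 1).

K has rank 1, so it is an outer product K = u v^T: every row of K is a multiple of one row vector. Reading off the entries, u = (1, 3, 1, 1) and v = (-9, 3, 0, 1) (row i of K equals u_i·v^T). A rank-one matrix u v^T satisfies K u = u (v·u) and kills the (3)-dimensional subspace v^⊥, so its characteristic polynomial is lambda^3 (lambda - v·u) with v·u = tr K = 1. Hence the eigenvalues of I - K are 1 (multiplicity 3) and 1 - (1) = 0, so det(I - K) = 0. (Direct check: I - K =
[[10, -3, 0, -1],
 [27, -8, 0, -3],
 [9, -3, 1, -1],
 [9, -3, 0, 0]]
has determinant 0.) So 1 is an eigenvalue of K and (I - K) is not invertible. The finite-dimensional Fredholm alternative says: either (I - K) is invertible, or ker(I - K) ≠ {0} and then range(I - K) = ker((I - K)^*)^⊥, with dim ker(I - K) = dim ker((I - K)^*). We are in the second case, so we need both kernels. Kernel of I - K: (I - K) u = u - u (v·u) = u - u = 0, so ker(I - K) = span{u} = span{(1, 3, 1, 1)} (it is exactly 1-dimensional because rank(I - K) = 3). Kernel of the adjoint: K is real, so (I - K)^* = I - K^T = I - v u^T, and (I - v u^T) v = v - v (u·v) = 0; hence ker((I - K)^*) = span{v} = span{(-9, 3, 0, 1)}. Therefore (I - K) x = y is solvable iff <y, v> = 0, i.e. iff -9y_1 + 3y_2 + y_4 = 0. When this holds, K y = u (v·y) = 0, so (I - K) y = y and x = y is a particular solution; the full solution set is the line x = y + c·u = y + c·(1, 3, 1, 1), c ∈ C.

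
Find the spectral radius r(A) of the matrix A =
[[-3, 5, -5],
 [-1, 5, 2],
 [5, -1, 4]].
r(A) ≈ 5.5324

The eigenvalues of A are the roots of its characteristic polynomial. With M = A (coefficients from the trace, the sum of principal 2x2 minors, and det A):
  p(λ) = det(λ I - M) = λ^3 - 6λ^2 + 25λ - 124.
No integer candidate from the rational root theorem (±divisors of 124) is a root, so the roots are irrational. The cubic discriminant is Δ = -227488 < 0, so there is one real root and a complex-conjugate pair. p(5) = -24 and p(6) = 26 have opposite signs, so a root lies in (5, 6); Newton's method refines it to λ ≈ 5.5324. Dividing out (λ - (5.5324)) leaves approximately λ^2 - 0.4676λ + 22.4133. For λ^2 - 0.4676λ + 22.4133 the discriminant is -89.4344. It is negative, so the remaining roots are the complex-conjugate pair λ ≈ 0.2338 ± 4.7285i. Their product equals the constant term, so |λ|^2 ≈ 22.4133 and |λ| ≈ 4.7343.
Thus the eigenvalues (to 4 decimals) are 5.5324 (modulus 5.5324); 0.2338 ± 4.7285i (modulus 4.7343). The spectral radius is the largest modulus: r(A) ≈ 5.5324. (Cross-check: r(A) ≤ ||A||_2 ≈ 9.7484; equality holds whenever A is normal, though it can also hold for some non-normal A.)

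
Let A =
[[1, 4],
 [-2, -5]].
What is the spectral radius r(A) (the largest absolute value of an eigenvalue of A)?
r(A) = 3

The eigenvalues of A are the roots of its characteristic polynomial. With M = A (coefficients from the trace and determinant):
  p(λ) = det(λ I - M) = λ^2 + 4λ + 3.
For λ^2 + 4λ + 3 the discriminant is 4. It is a perfect square (2^2), so the roots are rational: λ = (-4 ± 2)/2 = -1, -3.
Thus the eigenvalues (to 4 decimals) are -1 (modulus 1); -3 (modulus 3). The spectral radius is the largest modulus: r(A) = 3. (Cross-check: r(A) ≤ ||A||_2 ≈ 6.7678; equality holds whenever A is normal, though it can also hold for some non-normal A.)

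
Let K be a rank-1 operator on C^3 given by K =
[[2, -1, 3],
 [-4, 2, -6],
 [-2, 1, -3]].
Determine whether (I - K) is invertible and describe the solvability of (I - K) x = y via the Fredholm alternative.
(I - K) is singular (det(I - K) = 0, i.e. 1 ∈ sigma(K)). (I - K) x = y is solvable iff y ⊥ ker((I - K)^*) = span{(2, -1, 3)}, i.e. iff 2y_1 - y_2 + 3y_3 = 0. When solvable, the solutions are x = y + c·(1, -2, -1), c arbitrary (ker(I - K) = span{(1, -2, -1)}, dimension 1).

K has rank 1, so it is an outer product K = u v^T: every row of K is a multiple of one row vector. Reading off the entries, u = (1, -2, -1) and v = (2, -1, 3) (row i of K equals u_i·v^T). A rank-one matrix u v^T satisfies K u = u (v·u) and kills the (2)-dimensional subspace v^⊥, so its characteristic polynomial is lambda^2 (lambda - v·u) with v·u = tr K = 1. Hence the eigenvalues of I - K are 1 (multiplicity 2) and 1 - (1) = 0, so det(I - K) = 0. (Direct check: I - K =
[[-1, 1, -3],
 [4, -1, 6],
 [2, -1, 4]]
has determinant 0.) So 1 is an eigenvalue of K and (I - K) is not invertible. The finite-dimensional Fredholm alternative says: either (I - K) is invertible, or ker(I - K) ≠ {0} and then range(I - K) = ker((I - K)^*)^⊥, with dim ker(I - K) = dim ker((I - K)^*). We are in the second case, so we need both kernels. Kernel of I - K: (I - K) u = u - u (v·u) = u - u = 0, so ker(I - K) = span{u} = span{(1, -2, -1)} (it is exactly 1-dimensional because rank(I - K) = 2). Kernel of the adjoint: K is real, so (I - K)^* = I - K^T = I - v u^T, and (I - v u^T) v = v - v (u·v) = 0; hence ker((I - K)^*) = span{v} = span{(2, -1, 3)}. Therefore (I - K) x = y is solvable iff <y, v> = 0, i.e. iff 2y_1 - y_2 + 3y_3 = 0. When this holds, K y = u (v·y) = 0, so (I - K) y = y and x = y is a particular solution; the full solution set is the line x = y + c·u = y + c·(1, -2, -1), c ∈ C.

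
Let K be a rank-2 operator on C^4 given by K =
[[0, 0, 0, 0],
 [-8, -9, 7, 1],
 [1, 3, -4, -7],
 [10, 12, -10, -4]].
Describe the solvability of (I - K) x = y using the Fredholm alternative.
(I - K) is invertible (det(I - K) = 3 ≠ 0), so for every y in C^4 the equation (I - K) x = y has a unique solution.

K has rank 2 and factors as K = U V^T = u1 v1^T + u2 v2^T with u1 = (0, -1, 2, 2), v1 = (2, 3, -3, -3), u2 = (0, -2, -1, 2), v2 = (3, 3, -2, 1) (multiplying out reproduces the displayed K). The nonzero eigenvalues of U V^T coincide with those of the 2 x 2 matrix G = V^T U = [[v1·u1, v1·u2], [v2·u1, v2·u2]] = [[-15, -9], [-5, -2]], and by the Sylvester determinant identity det(I_4 - U V^T) = det(I_2 - V^T U) = det([[16, 9], [5, 3]]) = (16)(3) - (9)(5) = 3. (Direct check: I - K =
[[1, 0, 0, 0],
 [8, 10, -7, -1],
 [-1, -3, 5, 7],
 [-10, -12, 10, 5]]
has determinant 3.) The finite-dimensional Fredholm alternative says: either (I - K) is invertible, or ker(I - K) ≠ {0} and then range(I - K) = ker((I - K)^*)^⊥, with dim ker(I - K) = dim ker((I - K)^*). Since det(I - K) ≠ 0, 1 is not an eigenvalue of K and ker(I - K) = {0}, so we are in the first case: for every y there is a unique x = (I - K)^(-1) y. (Explicitly, by the Woodbury identity, (I - U V^T)^(-1) = I + U (I_2 - G)^(-1) V^T.)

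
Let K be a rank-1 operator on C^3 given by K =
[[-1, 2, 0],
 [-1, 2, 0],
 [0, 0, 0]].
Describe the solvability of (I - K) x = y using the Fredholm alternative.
(I - K) is singular (det(I - K) = 0, i.e. 1 ∈ sigma(K)). (I - K) x = y is solvable iff y ⊥ ker((I - K)^*) = span{(-1, 2, 0)}, i.e. iff -y_1 + 2y_2 = 0. When solvable, the solutions are x = y + c·(1, 1, 0), c arbitrary (ker(I - K) = span{(1, 1, 0)}, dimension 1).

K has rank 1, so it is an outer product K = u v^T: every row of K is a multiple of one row vector. Reading off the entries, u = (1, 1, 0) and v = (-1, 2, 0) (row i of K equals u_i·v^T). A rank-one matrix u v^T satisfies K u = u (v·u) and kills the (2)-dimensional subspace v^⊥, so its characteristic polynomial is lambda^2 (lambda - v·u) with v·u = tr K = 1. Hence the eigenvalues of I - K are 1 (multiplicity 2) and 1 - (1) = 0, so det(I - K) = 0. (Direct check: I - K =
[[2, -2, 0],
 [1, -1, 0],
 [0, 0, 1]]
has determinant 0.) So 1 is an eigenvalue of K and (I - K) is not invertible. The finite-dimensional Fredholm alternative says: either (I - K) is invertible, or ker(I - K) ≠ {0} and then range(I - K) = ker((I - K)^*)^⊥, with dim ker(I - K) = dim ker((I - K)^*). We are in the second case, so we need both kernels. Kernel of I - K: (I - K) u = u - u (v·u) = u - u = 0, so ker(I - K) = span{u} = span{(1, 1, 0)} (it is exactly 1-dimensional because rank(I - K) = 2). Kernel of the adjoint: K is real, so (I - K)^* = I - K^T = I - v u^T, and (I - v u^T) v = v - v (u·v) = 0; hence ker((I - K)^*) = span{v} = span{(-1, 2, 0)}. Therefore (I - K) x = y is solvable iff <y, v> = 0, i.e. iff -y_1 + 2y_2 = 0. When this holds, K y = u (v·y) = 0, so (I - K) y = y and x = y is a particular solution; the full solution set is the line x = y + c·u = y + c·(1, 1, 0), c ∈ C.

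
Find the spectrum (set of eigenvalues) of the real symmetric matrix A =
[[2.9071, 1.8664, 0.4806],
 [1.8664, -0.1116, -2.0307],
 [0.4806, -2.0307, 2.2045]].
sigma(A) ≈ {-2, 3, 4}

A is real symmetric, so its spectrum consists of real eigenvalues. Expanding the characteristic polynomial of the displayed matrix gives
  det(λ I - A) = p(λ) = λ^3 + (-5)λ^2 + (-2)λ + (24).
Solving p(λ) = 0 yields eigenvalues ≈ -2, 3, 4. (A is shown rounded to 4 decimals, so these recover the underlying integer eigenvalues to within that precision.)
Verification: the trace of A = 5 equals the sum of eigenvalues 5, and det(A) ≈ -23.9999 matches the eigenvalue product -24.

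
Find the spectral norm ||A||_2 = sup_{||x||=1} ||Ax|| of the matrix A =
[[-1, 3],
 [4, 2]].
||A||_2 = sqrt((30 + sqrt(116))/2) ≈ 4.515 (= sqrt(largest eigenvalue of A^T A))

||A||_2 = sigma_max(A) = sqrt(lambda_max(A^T A)). Form the symmetric matrix M = A^T A =
[[17, 5],
 [5, 13]].
Its characteristic polynomial (trace, determinant of M give the coefficients) is
  p(λ) = det(λ I - M) = λ^2 - 30λ + 196.
For λ^2 - 30λ + 196 the discriminant is 116. It is nonnegative but not a perfect square, so the roots are real and irrational: λ = (30 ± sqrt(116))/2 ≈ 20.3852, 9.6148.
So the eigenvalues of A^T A are ≈ 9.6148, 20.3852 (all ≥ 0, as they must be for A^T A). The largest is λ_max = (30 + sqrt(116))/2 ≈ 20.3852, hence ||A||_2 = sqrt(λ_max) = sqrt((30 + sqrt(116))/2) ≈ 4.515.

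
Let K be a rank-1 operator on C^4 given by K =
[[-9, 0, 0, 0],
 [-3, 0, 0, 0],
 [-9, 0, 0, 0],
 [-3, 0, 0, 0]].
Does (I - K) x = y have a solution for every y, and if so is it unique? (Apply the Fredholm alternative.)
(I - K) is invertible (det(I - K) = 10 ≠ 0), so for every y in C^4 the equation (I - K) x = y has a unique solution.

K has rank 1, so it is an outer product K = u v^T: every row of K is a multiple of one row vector. Reading off the entries, u = (3, 1, 3, 1) and v = (-3, 0, 0, 0) (row i of K equals u_i·v^T). A rank-one matrix u v^T satisfies K u = u (v·u) and kills the (3)-dimensional subspace v^⊥, so its characteristic polynomial is lambda^3 (lambda - v·u) with v·u = tr K = -9. Hence the eigenvalues of I - K are 1 (multiplicity 3) and 1 - (-9) = 10, so det(I - K) = 10. (Direct check: I - K =
[[10, 0, 0, 0],
 [3, 1, 0, 0],
 [9, 0, 1, 0],
 [3, 0, 0, 1]]
has determinant 10.) The finite-dimensional Fredholm alternative says: either (I - K) is invertible, or ker(I - K) ≠ {0} and then range(I - K) = ker((I - K)^*)^⊥, with dim ker(I - K) = dim ker((I - K)^*). Since det(I - K) ≠ 0, 1 is not an eigenvalue of K and ker(I - K) = {0}, so we are in the first case: for every y there is a unique x = (I - K)^(-1) y. Explicitly, by the Sherman–Morrison formula, (I - u v^T)^(-1) = I + u v^T/(1 - v·u), i.e. (I - K)^(-1) = I + K/(10).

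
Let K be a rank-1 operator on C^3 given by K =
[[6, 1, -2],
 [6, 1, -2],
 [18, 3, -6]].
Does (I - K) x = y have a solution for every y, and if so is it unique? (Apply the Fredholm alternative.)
(I - K) is singular (det(I - K) = 0, i.e. 1 ∈ sigma(K)). (I - K) x = y is solvable iff y ⊥ ker((I - K)^*) = span{(6, 1, -2)}, i.e. iff 6y_1 + y_2 - 2y_3 = 0. When solvable, the solutions are x = y + c·(1, 1, 3), c arbitrary (ker(I - K) = span{(1, 1, 3)}, dimension 1).

K has rank 1, so it is an outer product K = u v^T: every row of K is a multiple of one row vector. Reading off the entries, u = (1, 1, 3) and v = (6, 1, -2) (row i of K equals u_i·v^T). A rank-one matrix u v^T satisfies K u = u (v·u) and kills the (2)-dimensional subspace v^⊥, so its characteristic polynomial is lambda^2 (lambda - v·u) with v·u = tr K = 1. Hence the eigenvalues of I - K are 1 (multiplicity 2) and 1 - (1) = 0, so det(I - K) = 0. (Direct check: I - K =
[[-5, -1, 2],
 [-6, 0, 2],
 [-18, -3, 7]]
has determinant 0.) So 1 is an eigenvalue of K and (I - K) is not invertible. The finite-dimensional Fredholm alternative says: either (I - K) is invertible, or ker(I - K) ≠ {0} and then range(I - K) = ker((I - K)^*)^⊥, with dim ker(I - K) = dim ker((I - K)^*). We are in the second case, so we need both kernels. Kernel of I - K: (I - K) u = u - u (v·u) = u - u = 0, so ker(I - K) = span{u} = span{(1, 1, 3)} (it is exactly 1-dimensional because rank(I - K) = 2). Kernel of the adjoint: K is real, so (I - K)^* = I - K^T = I - v u^T, and (I - v u^T) v = v - v (u·v) = 0; hence ker((I - K)^*) = span{v} = span{(6, 1, -2)}. Therefore (I - K) x = y is solvable iff <y, v> = 0, i.e. iff 6y_1 + y_2 - 2y_3 = 0. When this holds, K y = u (v·y) = 0, so (I - K) y = y and x = y is a particular solution; the full solution set is the line x = y + c·u = y + c·(1, 1, 3), c ∈ C.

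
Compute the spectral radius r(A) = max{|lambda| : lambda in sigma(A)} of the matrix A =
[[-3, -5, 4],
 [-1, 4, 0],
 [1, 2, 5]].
r(A) ≈ 5.1207

The eigenvalues of A are the roots of its characteristic polynomial. With M = A (coefficients from the trace, the sum of principal 2x2 minors, and det A):
  p(λ) = det(λ I - M) = λ^3 - 6λ^2 - 16λ + 109.
No integer candidate from the rational root theorem (±divisors of 109) is a root, so the roots are irrational. The cubic discriminant is Δ = -12659 < 0, so there is one real root and a complex-conjugate pair. p(-5) = -86 and p(-4) = 13 have opposite signs, so a root lies in (-5, -4); Newton's method refines it to λ ≈ -4.1569. Dividing out (λ - (-4.1569)) leaves approximately λ^2 - 10.1569λ + 26.2214. For λ^2 - 10.1569λ + 26.2214 the discriminant is -1.7227. It is negative, so the remaining roots are the complex-conjugate pair λ ≈ 5.0785 ± 0.6563i. Their product equals the constant term, so |λ|^2 ≈ 26.2214 and |λ| ≈ 5.1207.
Thus the eigenvalues (to 4 decimals) are -4.1569 (modulus 4.1569); 5.0785 ± 0.6563i (modulus 5.1207). The spectral radius is the largest modulus: r(A) ≈ 5.1207. (Cross-check: r(A) ≤ ||A||_2 ≈ 7.5976; equality holds whenever A is normal, though it can also hold for some non-normal A.)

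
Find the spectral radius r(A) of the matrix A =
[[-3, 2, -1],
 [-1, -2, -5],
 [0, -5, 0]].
r(A) ≈ 5.8632

The eigenvalues of A are the roots of its characteristic polynomial. With M = A (coefficients from the trace, the sum of principal 2x2 minors, and det A):
  p(λ) = det(λ I - M) = λ^3 + 5λ^2 - 17λ - 70.
No integer candidate from the rational root theorem (±divisors of 70) is a root, so the roots are irrational. The cubic discriminant is Δ = 36677 > 0, so there are three distinct real roots. p(-6) = -4 and p(-5) = 15 have opposite signs, so a root lies in (-6, -5); Newton's method refines it to λ ≈ -5.8632. p(-4) = 14 and p(-3) = -1 have opposite signs, so a root lies in (-4, -3); Newton's method refines it to λ ≈ -3.0505. p(3) = -49 and p(4) = 6 have opposite signs, so a root lies in (3, 4); Newton's method refines it to λ ≈ 3.9137. Check (Vieta): the three roots sum to -5, matching tr M = -5.
Thus the eigenvalues (to 4 decimals) are -5.8632 (modulus 5.8632); -3.0505 (modulus 3.0505); 3.9137 (modulus 3.9137). The spectral radius is the largest modulus: r(A) ≈ 5.8632. (Cross-check: r(A) ≤ ||A||_2 ≈ 6.1868; equality holds whenever A is normal, though it can also hold for some non-normal A.)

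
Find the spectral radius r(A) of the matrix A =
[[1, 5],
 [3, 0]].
r(A) = (1 + sqrt(61))/2 ≈ 4.4051

The eigenvalues of A are the roots of its characteristic polynomial. With M = A (coefficients from the trace and determinant):
  p(λ) = det(λ I - M) = λ^2 - λ - 15.
For λ^2 - λ - 15 the discriminant is 61. It is nonnegative but not a perfect square, so the roots are real and irrational: λ = (1 ± sqrt(61))/2 ≈ 4.4051, -3.4051.
Thus the eigenvalues (to 4 decimals) are 4.4051 (modulus 4.4051); -3.4051 (modulus 3.4051). The spectral radius is the largest modulus: r(A) = (1 + sqrt(61))/2 ≈ 4.4051. (Cross-check: r(A) ≤ ||A||_2 ≈ 5.1492; equality holds whenever A is normal, though it can also hold for some non-normal A.)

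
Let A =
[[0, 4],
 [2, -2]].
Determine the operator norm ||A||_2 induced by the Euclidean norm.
||A||_2 = sqrt((24 + sqrt(320))/2) ≈ 4.5765 (= sqrt(largest eigenvalue of A^T A))

||A||_2 = sigma_max(A) = sqrt(lambda_max(A^T A)). Form the symmetric matrix M = A^T A =
[[4, -4],
 [-4, 20]].
Its characteristic polynomial (trace, determinant of M give the coefficients) is
  p(λ) = det(λ I - M) = λ^2 - 24λ + 64.
For λ^2 - 24λ + 64 the discriminant is 320. It is nonnegative but not a perfect square, so the roots are real and irrational: λ = (24 ± sqrt(320))/2 ≈ 20.9443, 3.0557.
So the eigenvalues of A^T A are ≈ 3.0557, 20.9443 (all ≥ 0, as they must be for A^T A). The largest is λ_max = (24 + sqrt(320))/2 ≈ 20.9443, hence ||A||_2 = sqrt(λ_max) = sqrt((24 + sqrt(320))/2) ≈ 4.5765.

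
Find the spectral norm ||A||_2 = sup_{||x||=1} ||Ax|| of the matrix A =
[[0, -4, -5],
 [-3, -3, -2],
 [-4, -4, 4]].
||A||_2 ≈ 7.7254 (= sqrt(largest eigenvalue of A^T A))

||A||_2 = sigma_max(A) = sqrt(lambda_max(A^T A)). Form the symmetric matrix M = A^T A =
[[25, 25, -10],
 [25, 41, 10],
 [-10, 10, 45]].
Its characteristic polynomial (trace, sum of principal 2x2 minors, determinant of M give the coefficients) is
  p(λ) = det(λ I - M) = λ^3 - 111λ^2 + 3170λ - 6400.
No integer candidate from the rational root theorem (±divisors of 6400) is a root, so the roots are irrational. The cubic discriminant is Δ = 810595300 > 0, so there are three distinct real roots. p(2) = -496 and p(3) = 2138 have opposite signs, so a root lies in (2, 3); Newton's method refines it to λ ≈ 2.1824. p(49) = 68 and p(50) = -400 have opposite signs, so a root lies in (49, 50); Newton's method refines it to λ ≈ 49.136. p(59) = -382 and p(60) = 200 have opposite signs, so a root lies in (59, 60); Newton's method refines it to λ ≈ 59.6816. Check (Vieta): the three roots sum to 111, matching tr M = 111.
So the eigenvalues of A^T A are ≈ 2.1824, 49.136, 59.6816 (all ≥ 0, as they must be for A^T A). The largest is λ_max ≈ 59.6816, hence ||A||_2 = sqrt(λ_max) ≈ 7.7254.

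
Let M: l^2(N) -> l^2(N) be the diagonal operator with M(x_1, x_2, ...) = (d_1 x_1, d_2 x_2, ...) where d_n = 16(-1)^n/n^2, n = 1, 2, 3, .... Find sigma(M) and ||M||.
sigma(M) = {16(-1)^n/n^2 : n ≥ 1} ∪ {0}; ||M|| = 16

A bounded diagonal operator on l^2 with diagonal entries d_n has spectrum equal to the closure of {d_n : n ≥ 1}: every d_n is an eigenvalue (with eigenvector e_n), so {d_n} ⊂ sigma(M); the spectrum is closed, so its closure is too; and for lambda not in the closure, (M - lambda I) has bounded inverse (the diagonal entries 1/(d_n - lambda) are bounded). For our sequence d_n = 16(-1)^n/n^2, n = 1, 2, 3, ...:
  - {d_n} = {16(-1)^n/n^2 : n ≥ 1}; the only limit point is 0
  - closure = {16(-1)^n/n^2 : n ≥ 1} ∪ {0}
For the norm: a diagonal operator has ||M|| = sup_n |d_n|. Here |d_n| = 16/n^2 is decreasing, so sup_n |d_n| = |d_1| = 16. So ||M|| = 16.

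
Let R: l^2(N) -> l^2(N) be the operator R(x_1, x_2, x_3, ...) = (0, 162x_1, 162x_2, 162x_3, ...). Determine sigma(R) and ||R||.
sigma(R) = closed disk {z in C : |z| ≤ 162}; ||R|| = 162

Note R = 162·U where U is the unit right shift (U x)_k = x_{k-1} (with x_0 := 0); so ||R|| = 162||U|| and sigma(R) = 162·sigma(U). ||R x||^2 = sum_{k≥1} |162x_k|^2 = 26244||x||^2, so ||R|| = 162 and sigma(R) ⊂ {|z| ≤ 162}. For any |lambda| < 162, the equation (R - lambda I) x = 0 forces x_1 = 0, then 162x_k = lambda x_{k+1} ⇒ x = 0, so R has no eigenvalues. But (R - lambda I) is not surjective for |lambda| < 162: solving (R - lambda I) x = e_1 would require x_n proportional to (lambda/162)^(-n), which is not in l^2. So every |lambda| < 162 lies in the residual spectrum. The boundary |lambda| = 162 is in the approximate point spectrum (the spectrum is closed). Hence sigma(R) is the closed disk of radius 162.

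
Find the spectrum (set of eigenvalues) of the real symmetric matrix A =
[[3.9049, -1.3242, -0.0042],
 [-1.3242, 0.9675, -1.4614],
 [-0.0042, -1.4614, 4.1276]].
sigma(A) ≈ {0, 4, 5}

A is real symmetric, so its spectrum consists of real eigenvalues. Expanding the characteristic polynomial of the displayed matrix gives
  det(λ I - A) = p(λ) = λ^3 + (-9)λ^2 + (20)λ + (0).
Solving p(λ) = 0 yields eigenvalues ≈ 0, 4, 5. (A is shown rounded to 4 decimals, so these recover the underlying integer eigenvalues to within that precision.)
Verification: the trace of A = 9 equals the sum of eigenvalues 9, and det(A) ≈ 0.0003 matches the eigenvalue product 0.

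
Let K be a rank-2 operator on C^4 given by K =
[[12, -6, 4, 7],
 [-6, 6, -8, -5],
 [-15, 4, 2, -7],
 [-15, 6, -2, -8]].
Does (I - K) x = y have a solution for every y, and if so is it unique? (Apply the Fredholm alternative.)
(I - K) is invertible (det(I - K) = 114 ≠ 0), so for every y in C^4 the equation (I - K) x = y has a unique solution.

K has rank 2 and factors as K = U V^T = u1 v1^T + u2 v2^T with u1 = (-1, -1, 3, 2), v1 = (-3, 0, 2, -1), u2 = (3, -3, -2, -3), v2 = (3, -2, 2, 2) (multiplying out reproduces the displayed K). The nonzero eigenvalues of U V^T coincide with those of the 2 x 2 matrix G = V^T U = [[v1·u1, v1·u2], [v2·u1, v2·u2]] = [[7, -10], [9, 5]], and by the Sylvester determinant identity det(I_4 - U V^T) = det(I_2 - V^T U) = det([[-6, 10], [-9, -4]]) = (-6)(-4) - (10)(-9) = 114. (Direct check: I - K =
[[-11, 6, -4, -7],
 [6, -5, 8, 5],
 [15, -4, -1, 7],
 [15, -6, 2, 9]]
has determinant 114.) The finite-dimensional Fredholm alternative says: either (I - K) is invertible, or ker(I - K) ≠ {0} and then range(I - K) = ker((I - K)^*)^⊥, with dim ker(I - K) = dim ker((I - K)^*). Since det(I - K) ≠ 0, 1 is not an eigenvalue of K and ker(I - K) = {0}, so we are in the first case: for every y there is a unique x = (I - K)^(-1) y. (Explicitly, by the Woodbury identity, (I - U V^T)^(-1) = I + U (I_2 - G)^(-1) V^T.)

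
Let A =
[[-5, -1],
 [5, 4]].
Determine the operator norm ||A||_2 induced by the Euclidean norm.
||A||_2 = sqrt((67 + sqrt(3589))/2) ≈ 7.9658 (= sqrt(largest eigenvalue of A^T A))

||A||_2 = sigma_max(A) = sqrt(lambda_max(A^T A)). Form the symmetric matrix M = A^T A =
[[50, 25],
 [25, 17]].
Its characteristic polynomial (trace, determinant of M give the coefficients) is
  p(λ) = det(λ I - M) = λ^2 - 67λ + 225.
For λ^2 - 67λ + 225 the discriminant is 3589. It is nonnegative but not a perfect square, so the roots are real and irrational: λ = (67 ± sqrt(3589))/2 ≈ 63.4541, 3.5459.
So the eigenvalues of A^T A are ≈ 3.5459, 63.4541 (all ≥ 0, as they must be for A^T A). The largest is λ_max = (67 + sqrt(3589))/2 ≈ 63.4541, hence ||A||_2 = sqrt(λ_max) = sqrt((67 + sqrt(3589))/2) ≈ 7.9658.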